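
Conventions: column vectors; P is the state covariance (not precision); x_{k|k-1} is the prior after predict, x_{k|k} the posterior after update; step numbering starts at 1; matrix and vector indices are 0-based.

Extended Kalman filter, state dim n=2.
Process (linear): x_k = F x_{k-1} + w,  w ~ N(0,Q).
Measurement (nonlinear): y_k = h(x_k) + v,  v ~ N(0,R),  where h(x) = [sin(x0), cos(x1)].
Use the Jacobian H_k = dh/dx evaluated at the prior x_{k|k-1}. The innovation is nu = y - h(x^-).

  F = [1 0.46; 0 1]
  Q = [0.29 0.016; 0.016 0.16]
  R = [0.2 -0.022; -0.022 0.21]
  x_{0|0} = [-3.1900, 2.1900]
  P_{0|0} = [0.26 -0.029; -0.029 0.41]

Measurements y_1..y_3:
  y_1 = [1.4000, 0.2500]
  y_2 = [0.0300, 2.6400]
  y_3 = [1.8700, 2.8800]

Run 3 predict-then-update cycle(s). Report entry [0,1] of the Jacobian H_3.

step 1: x^-=[-2.1826, 2.1900]  P^-=[0.6101 0.1756; 0.1756 0.5700]  H_jac=[-0.5743 0.0000; 0.0000 -0.8143]  S=[0.4012 0.0601; 0.0601 0.5880]  K=[-0.8498 -0.1563; -0.1351 -0.7756]  nu=[2.2186, 0.8304]  x^+=[-4.1978, 1.2462]  P^+=[0.2899 0.0173; 0.0173 0.1964]
step 2: x^-=[-3.6246, 1.2462]  P^-=[0.6375 0.1237; 0.1237 0.3564]  H_jac=[-0.8856 0.0000; 0.0000 -0.9478]  S=[0.6999 0.0818; 0.0818 0.5301]  K=[-0.7950 -0.0984; -0.0835 -0.6242]  nu=[-0.4345, 2.3210]  x^+=[-3.5077, -0.1664]  P^+=[0.1771 0.0034; 0.0034 0.1364]
step 3: x^-=[-3.5842, -0.1664]  P^-=[0.4990 0.0821; 0.0821 0.2964]  H_jac=[-0.9036 0.0000; 0.0000 0.1657]  S=[0.6075 -0.0343; -0.0343 0.2181]  K=[-0.7454 -0.0548; -0.1104 0.2077]  nu=[1.4417, 1.8938]  x^+=[-4.7627, 0.0679]  P^+=[0.1636 0.0295; 0.0295 0.2780]

H_jac[0,1] = 0.0000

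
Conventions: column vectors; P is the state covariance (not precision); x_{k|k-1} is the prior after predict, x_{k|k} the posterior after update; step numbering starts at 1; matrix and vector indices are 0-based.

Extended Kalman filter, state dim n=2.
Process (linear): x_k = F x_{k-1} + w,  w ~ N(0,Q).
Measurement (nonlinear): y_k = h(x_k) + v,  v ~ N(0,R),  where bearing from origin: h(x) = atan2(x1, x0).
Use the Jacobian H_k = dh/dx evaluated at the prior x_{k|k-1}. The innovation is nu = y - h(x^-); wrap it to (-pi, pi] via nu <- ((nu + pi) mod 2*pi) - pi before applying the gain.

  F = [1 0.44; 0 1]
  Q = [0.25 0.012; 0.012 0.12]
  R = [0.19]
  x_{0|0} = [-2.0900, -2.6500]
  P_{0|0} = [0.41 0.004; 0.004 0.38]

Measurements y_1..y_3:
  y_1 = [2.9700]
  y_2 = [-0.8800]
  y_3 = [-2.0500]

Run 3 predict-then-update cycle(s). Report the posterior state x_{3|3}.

x_post = [-5.4618, -3.0925]

step 1: x^-=[-3.2560, -2.6500]  P^-=[0.7371 0.1832; 0.1832 0.5000]  H_jac=[0.1504 -0.1847]  S=[0.2136]  K=[0.3605; -0.3036]  nu=[-0.8547]  x^+=[-3.5641, -2.3905]  P^+=[0.7093 0.2066; 0.2066 0.4803]
step 2: x^-=[-4.6160, -2.3905]  P^-=[1.2341 0.4299; 0.4299 0.6003]  H_jac=[0.0885 -0.1708]  S=[0.2042]  K=[0.1750; -0.3160]  nu=[1.7837]  x^+=[-4.3038, -2.9541]  P^+=[1.2279 0.4412; 0.4412 0.5799]
step 3: x^-=[-5.6036, -2.9541]  P^-=[1.9784 0.7084; 0.7084 0.6999]  H_jac=[0.0736 -0.1396]  S=[0.1998]  K=[0.2339; -0.2282]  nu=[0.6064]  x^+=[-5.4618, -3.0925]  P^+=[1.9675 0.7190; 0.7190 0.6895]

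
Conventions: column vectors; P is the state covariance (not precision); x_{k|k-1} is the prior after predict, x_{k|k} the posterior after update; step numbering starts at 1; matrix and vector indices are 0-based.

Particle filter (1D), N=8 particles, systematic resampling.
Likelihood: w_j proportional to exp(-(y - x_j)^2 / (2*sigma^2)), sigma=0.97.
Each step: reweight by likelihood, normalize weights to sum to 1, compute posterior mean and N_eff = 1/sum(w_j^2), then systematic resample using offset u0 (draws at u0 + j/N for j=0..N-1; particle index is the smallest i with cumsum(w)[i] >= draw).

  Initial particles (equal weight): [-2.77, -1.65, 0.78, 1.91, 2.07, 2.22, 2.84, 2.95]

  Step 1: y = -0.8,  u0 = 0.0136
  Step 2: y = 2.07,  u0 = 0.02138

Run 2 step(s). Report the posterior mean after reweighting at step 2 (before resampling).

step 1: w=[0.1140, 0.6105, 0.2378, 0.0181, 0.0113, 0.0070, 0.0008, 0.0005]  mean=-1.0603  Neff=2.2585  idx=[0, 1, 1, 1, 1, 1, 2, 2]
step 2: w=[0.0000, 0.0008, 0.0008, 0.0008, 0.0008, 0.0008, 0.4981, 0.4981]  mean=0.7706  Neff=2.0155  idx=[6, 6, 6, 6, 7, 7, 7, 7]

post_mean = 0.7706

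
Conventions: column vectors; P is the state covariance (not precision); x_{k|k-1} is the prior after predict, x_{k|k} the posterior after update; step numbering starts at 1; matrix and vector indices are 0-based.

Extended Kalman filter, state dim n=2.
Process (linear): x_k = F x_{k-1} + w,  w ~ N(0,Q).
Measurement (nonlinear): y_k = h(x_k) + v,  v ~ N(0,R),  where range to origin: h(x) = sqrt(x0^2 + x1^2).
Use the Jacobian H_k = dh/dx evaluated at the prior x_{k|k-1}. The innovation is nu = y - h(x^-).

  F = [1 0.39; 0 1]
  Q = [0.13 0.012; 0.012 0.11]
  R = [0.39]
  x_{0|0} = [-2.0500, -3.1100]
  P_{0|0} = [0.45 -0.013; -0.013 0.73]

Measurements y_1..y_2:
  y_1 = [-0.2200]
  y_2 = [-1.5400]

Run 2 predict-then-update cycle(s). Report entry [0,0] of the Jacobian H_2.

H_jac[0,0] = -0.9174

step 1: x^-=[-3.2629, -3.1100]  P^-=[0.6809 0.2837; 0.2837 0.8400]  H_jac=[-0.7239 -0.6899]  S=[1.4300]  K=[-0.4815; -0.5489]  nu=[-4.7276]  x^+=[-0.9863, -0.5151]  P^+=[0.3493 -0.0943; -0.0943 0.4092]
step 2: x^-=[-1.1872, -0.5151]  P^-=[0.4680 0.0773; 0.0773 0.5192]  H_jac=[-0.9174 -0.3980]  S=[0.9226]  K=[-0.4987; -0.3008]  nu=[-2.8341]  x^+=[0.2262, 0.3376]  P^+=[0.2385 -0.0611; -0.0611 0.4357]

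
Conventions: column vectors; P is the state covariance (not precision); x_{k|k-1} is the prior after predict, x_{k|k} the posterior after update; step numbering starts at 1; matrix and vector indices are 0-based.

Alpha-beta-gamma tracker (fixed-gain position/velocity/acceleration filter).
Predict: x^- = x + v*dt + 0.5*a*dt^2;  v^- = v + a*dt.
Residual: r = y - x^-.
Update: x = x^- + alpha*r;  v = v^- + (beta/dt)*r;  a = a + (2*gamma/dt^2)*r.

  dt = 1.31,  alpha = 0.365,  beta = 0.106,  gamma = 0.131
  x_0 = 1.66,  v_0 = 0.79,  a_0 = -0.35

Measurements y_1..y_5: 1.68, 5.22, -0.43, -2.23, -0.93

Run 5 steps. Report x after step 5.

x_post = -2.1042

step 1: x_pred=2.3946  r=-0.7146  x^+=2.1338  v^+=0.2737  a^+=-0.4591
step 2: x_pred=2.0984  r=3.1216  x^+=3.2378  v^+=-0.0751  a^+=0.0175
step 3: x_pred=3.1543  r=-3.5843  x^+=1.8460  v^+=-0.3423  a^+=-0.5297
step 4: x_pred=0.9431  r=-3.1731  x^+=-0.2151  v^+=-1.2930  a^+=-1.0142
step 5: x_pred=-2.7791  r=1.8491  x^+=-2.1042  v^+=-2.4719  a^+=-0.7319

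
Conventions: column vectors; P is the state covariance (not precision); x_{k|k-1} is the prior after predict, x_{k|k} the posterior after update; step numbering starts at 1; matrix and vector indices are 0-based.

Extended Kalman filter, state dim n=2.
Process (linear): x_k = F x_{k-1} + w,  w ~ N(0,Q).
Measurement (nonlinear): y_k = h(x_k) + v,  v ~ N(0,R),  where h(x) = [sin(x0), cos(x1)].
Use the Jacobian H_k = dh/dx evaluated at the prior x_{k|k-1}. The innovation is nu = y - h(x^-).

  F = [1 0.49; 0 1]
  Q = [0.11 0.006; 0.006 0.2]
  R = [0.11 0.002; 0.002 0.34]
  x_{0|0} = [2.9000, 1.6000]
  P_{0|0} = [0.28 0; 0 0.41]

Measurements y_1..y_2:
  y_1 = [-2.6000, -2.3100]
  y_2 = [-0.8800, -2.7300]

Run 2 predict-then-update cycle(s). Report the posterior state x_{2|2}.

step 1: x^-=[3.6840, 1.6000]  P^-=[0.4884 0.2069; 0.2069 0.6100]  H_jac=[-0.8565 0.0000; 0.0000 -0.9996]  S=[0.4683 0.1791; 0.1791 0.9495]  K=[-0.8730 -0.0531; -0.1431 -0.6152]  nu=[-2.0838, -2.2808]  x^+=[5.6243, 3.3013]  P^+=[0.1122 0.0198; 0.0198 0.2095]
step 2: x^-=[7.2419, 3.3013]  P^-=[0.2920 0.1285; 0.1285 0.4095]  H_jac=[0.5745 0.0000; 0.0000 0.1590]  S=[0.2064 0.0137; 0.0137 0.3504]  K=[0.8111 0.0265; 0.3462 0.1723]  nu=[-1.6985, -1.7427]  x^+=[5.8182, 2.4130]  P^+=[0.1554 0.0669; 0.0669 0.3728]

x_post = [5.8182, 2.4130]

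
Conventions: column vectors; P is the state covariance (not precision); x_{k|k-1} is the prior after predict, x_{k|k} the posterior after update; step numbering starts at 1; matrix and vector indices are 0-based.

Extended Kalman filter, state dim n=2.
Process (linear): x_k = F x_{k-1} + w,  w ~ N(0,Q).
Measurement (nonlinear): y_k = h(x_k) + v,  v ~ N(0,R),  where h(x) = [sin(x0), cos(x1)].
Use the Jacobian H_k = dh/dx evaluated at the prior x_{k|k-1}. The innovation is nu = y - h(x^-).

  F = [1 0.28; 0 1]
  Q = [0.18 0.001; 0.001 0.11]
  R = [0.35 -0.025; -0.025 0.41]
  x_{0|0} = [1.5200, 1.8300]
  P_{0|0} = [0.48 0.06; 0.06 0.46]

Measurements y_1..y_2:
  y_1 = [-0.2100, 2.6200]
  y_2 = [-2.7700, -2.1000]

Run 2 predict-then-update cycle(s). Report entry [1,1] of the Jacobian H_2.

step 1: x^-=[2.0324, 1.8300]  P^-=[0.7297 0.1898; 0.1898 0.5700]  H_jac=[-0.4454 0.0000; 0.0000 -0.9666]  S=[0.4947 0.0567; 0.0567 0.9426]  K=[-0.6390 -0.1562; -0.1046 -0.5782]  nu=[-1.1053, 2.8763]  x^+=[2.2894, 0.2824]  P^+=[0.4934 0.0497; 0.0497 0.2426]
step 2: x^-=[2.3685, 0.2824]  P^-=[0.7202 0.1186; 0.1186 0.3526]  H_jac=[-0.7157 0.0000; 0.0000 -0.2786]  S=[0.7190 -0.0013; -0.0013 0.4374]  K=[-0.7171 -0.0778; -0.1185 -0.2250]  nu=[-3.4684, -3.0604]  x^+=[5.0938, 1.3820]  P^+=[0.3480 0.0501; 0.0501 0.3204]

H_jac[1,1] = -0.2786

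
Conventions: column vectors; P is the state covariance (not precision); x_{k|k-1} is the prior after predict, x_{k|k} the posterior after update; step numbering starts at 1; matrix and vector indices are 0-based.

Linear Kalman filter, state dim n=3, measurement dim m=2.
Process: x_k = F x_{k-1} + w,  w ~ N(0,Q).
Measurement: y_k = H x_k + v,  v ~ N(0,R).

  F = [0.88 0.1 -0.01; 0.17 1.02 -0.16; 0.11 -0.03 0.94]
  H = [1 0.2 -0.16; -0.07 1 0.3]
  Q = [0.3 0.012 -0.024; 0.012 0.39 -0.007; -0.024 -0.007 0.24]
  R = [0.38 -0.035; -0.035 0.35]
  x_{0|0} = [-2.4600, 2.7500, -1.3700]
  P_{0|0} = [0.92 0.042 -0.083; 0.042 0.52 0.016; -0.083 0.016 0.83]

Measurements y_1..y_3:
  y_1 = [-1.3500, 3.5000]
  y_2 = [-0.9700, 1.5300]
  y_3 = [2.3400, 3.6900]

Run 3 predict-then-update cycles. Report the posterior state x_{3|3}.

step 1: x^-=[-1.8761, 2.6060, -1.6409]  P^-=[1.0266 0.2538 -0.0120; 0.2538 0.9927 -0.1224; -0.0120 -0.1224 0.9666]  S=[1.5842 0.3041; 0.3041 1.3262]  K=[0.6856 -0.0227; 0.1696 0.6685; -0.1517 0.1618]  nu=[-0.2576, 1.2549]  x^+=[-2.0812, 3.4013, -1.3988]  P^+=[0.2907 -0.0485 0.1229; -0.0485 0.2854 -0.2026; 0.1229 -0.2026 0.9104]
step 2: x^-=[-1.4774, 3.3393, -1.6459]  P^-=[0.5178 0.0295 0.0779; 0.0295 0.7613 -0.3302; 0.0779 -0.3302 1.0854]  S=[0.9640 0.1153; 0.1153 1.0060]  K=[0.5356 -0.0448; 0.1672 0.6371; -0.1690 0.0094]  nu=[-0.4238, -1.4190]  x^+=[-1.6408, 2.3645, -1.5876]  P^+=[0.2447 -0.0665 0.1641; -0.0665 0.3015 -0.2967; 0.1641 -0.2967 1.0581]
step 3: x^-=[-1.1916, 2.3868, -1.7438]  P^-=[0.4786 0.0046 0.0974; 0.0046 0.8027 -0.4405; 0.0974 -0.4405 1.2293]  S=[0.9210 0.1119; 0.1119 0.9966]  K=[0.5106 -0.0570; 0.1765 0.6527; -0.1965 -0.0567]  nu=[2.7752, 1.7429]  x^+=[0.1262, 4.0141, -2.3881]  P^+=[0.2417 -0.0775 0.1886; -0.0775 0.3237 -0.3562; 0.1886 -0.3562 1.1880]

x_post = [0.1262, 4.0141, -2.3881]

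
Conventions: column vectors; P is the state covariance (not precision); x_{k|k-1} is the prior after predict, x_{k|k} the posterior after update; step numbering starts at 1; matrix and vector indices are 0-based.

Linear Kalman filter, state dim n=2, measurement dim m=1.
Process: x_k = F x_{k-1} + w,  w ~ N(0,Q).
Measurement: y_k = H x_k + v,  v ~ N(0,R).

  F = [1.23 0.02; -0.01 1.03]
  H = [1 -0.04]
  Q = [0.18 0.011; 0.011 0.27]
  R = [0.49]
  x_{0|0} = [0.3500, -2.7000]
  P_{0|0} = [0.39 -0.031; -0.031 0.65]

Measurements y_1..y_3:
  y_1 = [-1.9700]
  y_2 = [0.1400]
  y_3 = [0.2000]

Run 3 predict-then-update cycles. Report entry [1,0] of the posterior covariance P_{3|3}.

P_post[1,0] = 0.0794

step 1: x^-=[0.3765, -2.7845]  P^-=[0.7688 -0.0197; -0.0197 0.9603]  S=[1.2619]  K=[0.6098; -0.0460]  nu=[-2.4579]  x^+=[-1.1224, -2.6714]  P^+=[0.2995 0.0157; 0.0157 0.9576]
step 2: x^-=[-1.4340, -2.7403]  P^-=[0.6342 0.0470; 0.0470 1.2856]  S=[1.1225]  K=[0.5633; -0.0039]  nu=[1.4644]  x^+=[-0.6091, -2.7461]  P^+=[0.2780 0.0495; 0.0495 1.2856]
step 3: x^-=[-0.8041, -2.8224]  P^-=[0.6035 0.0968; 0.0968 1.6329]  S=[1.0884]  K=[0.5510; 0.0289]  nu=[0.8912]  x^+=[-0.3131, -2.7966]  P^+=[0.2731 0.0794; 0.0794 1.6320]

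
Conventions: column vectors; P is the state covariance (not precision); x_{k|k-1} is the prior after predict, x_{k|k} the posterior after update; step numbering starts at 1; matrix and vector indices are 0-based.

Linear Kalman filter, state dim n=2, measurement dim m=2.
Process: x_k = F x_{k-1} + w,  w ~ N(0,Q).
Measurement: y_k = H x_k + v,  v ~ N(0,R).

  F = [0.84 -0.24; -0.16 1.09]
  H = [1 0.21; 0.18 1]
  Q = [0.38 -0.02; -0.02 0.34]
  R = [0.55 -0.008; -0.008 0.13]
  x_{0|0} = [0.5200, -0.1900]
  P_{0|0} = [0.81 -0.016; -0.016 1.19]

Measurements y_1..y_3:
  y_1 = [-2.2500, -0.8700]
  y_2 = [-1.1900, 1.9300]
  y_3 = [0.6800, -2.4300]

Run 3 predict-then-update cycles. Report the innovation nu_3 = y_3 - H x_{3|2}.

step 1: x^-=[0.4824, -0.2903]  P^-=[1.0265 -0.4554; -0.4554 1.7802]  S=[1.4638 0.0780; 0.0780 1.7795]  K=[0.6456 -0.1804; -0.1068 0.9590]  nu=[-2.6714, -0.6665]  x^+=[-1.1220, -0.6441]  P^+=[0.3768 -0.0964; -0.0964 0.1429]
step 2: x^-=[-0.7879, -0.5226]  P^-=[0.6929 -0.2000; -0.2000 0.5530]  S=[1.1833 0.0253; 0.0253 0.6335]  K=[0.5531 -0.1409; -0.0884 0.8197]  nu=[-0.2924, 2.5944]  x^+=[-1.3152, 1.6299]  P^+=[0.3223 -0.0808; -0.0808 0.1218]
step 3: x^-=[-1.4959, 1.9870]  P^-=[0.6470 -0.1722; -0.1722 0.5211]  S=[1.1476 0.0392; 0.0392 0.6101]  K=[0.5365 -0.1258; -0.0823 0.8087]  nu=[1.7587, -4.1478]  x^+=[-0.0304, -1.5118]  P^+=[0.3122 -0.0769; -0.0769 0.1196]

innov = [1.7587, -4.1478]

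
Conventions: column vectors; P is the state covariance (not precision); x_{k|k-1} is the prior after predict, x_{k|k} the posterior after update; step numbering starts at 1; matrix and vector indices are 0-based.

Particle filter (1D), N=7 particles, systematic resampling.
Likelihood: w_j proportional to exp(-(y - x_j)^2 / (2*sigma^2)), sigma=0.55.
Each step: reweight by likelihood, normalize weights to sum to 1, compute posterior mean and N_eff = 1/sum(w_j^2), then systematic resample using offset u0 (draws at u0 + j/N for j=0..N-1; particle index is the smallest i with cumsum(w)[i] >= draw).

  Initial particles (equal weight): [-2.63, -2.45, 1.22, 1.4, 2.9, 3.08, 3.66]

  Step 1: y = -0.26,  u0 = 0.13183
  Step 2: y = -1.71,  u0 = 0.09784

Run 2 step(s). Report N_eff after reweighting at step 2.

N_eff = 5.6233

step 1: w=[0.0025, 0.0096, 0.7093, 0.2787, 0.0000, 0.0000, 0.0000]  mean=1.2256  Neff=1.7216  idx=[2, 2, 2, 2, 2, 3, 3]
step 2: w=[0.1876, 0.1876, 0.1876, 0.1876, 0.1876, 0.0311, 0.0311]  mean=1.2312  Neff=5.6233  idx=[0, 1, 2, 2, 3, 4, 5]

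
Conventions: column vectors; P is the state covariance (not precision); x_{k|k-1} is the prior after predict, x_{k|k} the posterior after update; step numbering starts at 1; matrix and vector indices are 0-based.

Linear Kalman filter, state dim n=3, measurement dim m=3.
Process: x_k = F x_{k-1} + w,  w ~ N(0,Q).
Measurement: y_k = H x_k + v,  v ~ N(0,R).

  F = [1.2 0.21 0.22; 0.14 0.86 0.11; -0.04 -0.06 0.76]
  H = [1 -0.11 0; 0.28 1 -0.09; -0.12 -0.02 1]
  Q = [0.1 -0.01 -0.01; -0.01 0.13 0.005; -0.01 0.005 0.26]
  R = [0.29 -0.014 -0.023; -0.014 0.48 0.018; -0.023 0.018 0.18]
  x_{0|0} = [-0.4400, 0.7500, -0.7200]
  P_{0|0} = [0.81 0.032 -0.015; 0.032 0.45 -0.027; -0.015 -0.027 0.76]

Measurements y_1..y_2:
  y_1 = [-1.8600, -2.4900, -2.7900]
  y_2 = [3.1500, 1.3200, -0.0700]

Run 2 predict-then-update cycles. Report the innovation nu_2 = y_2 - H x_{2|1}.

step 1: x^-=[-0.5289, 0.5042, -0.5746]  P^-=[1.3287 0.2515 0.0524; 0.2515 0.4900 0.0204; 0.0524 0.0204 0.7054]  S=[1.5693 0.5434 -0.1329; 0.5434 1.2145 -0.0958; -0.1329 -0.0958 0.8926]  K=[0.7728 0.1644 0.0072; -0.0378 0.4788 0.0238; 0.1015 -0.0059 0.7973]  nu=[-1.2756, -2.8978, -2.2688]  x^+=[-2.0073, -0.8891, -2.4960]  P^+=[0.2224 0.0071 0.0133; 0.0071 0.2305 0.0192; 0.0133 0.0192 0.1431]
step 2: x^-=[-3.1445, -1.3202, -1.7633]  P^-=[0.4498 0.0863 0.0146; 0.0863 0.3123 0.0173; 0.0146 0.0173 0.3413]  S=[0.7246 0.1601 -0.0642; 0.1601 0.8748 -0.0233; -0.0642 -0.0233 0.5241]  K=[0.5776 0.1354 -0.0017; -0.0120 0.3855 0.0171; 0.0773 -0.0073 0.6563]  nu=[6.1493, 3.3619, 1.2896]  x^+=[0.8602, -0.0758, -0.4663]  P^+=[0.1669 0.0110 0.0091; 0.0110 0.1838 0.0153; 0.0091 0.0153 0.1176]

innov = [6.1493, 3.3619, 1.2896]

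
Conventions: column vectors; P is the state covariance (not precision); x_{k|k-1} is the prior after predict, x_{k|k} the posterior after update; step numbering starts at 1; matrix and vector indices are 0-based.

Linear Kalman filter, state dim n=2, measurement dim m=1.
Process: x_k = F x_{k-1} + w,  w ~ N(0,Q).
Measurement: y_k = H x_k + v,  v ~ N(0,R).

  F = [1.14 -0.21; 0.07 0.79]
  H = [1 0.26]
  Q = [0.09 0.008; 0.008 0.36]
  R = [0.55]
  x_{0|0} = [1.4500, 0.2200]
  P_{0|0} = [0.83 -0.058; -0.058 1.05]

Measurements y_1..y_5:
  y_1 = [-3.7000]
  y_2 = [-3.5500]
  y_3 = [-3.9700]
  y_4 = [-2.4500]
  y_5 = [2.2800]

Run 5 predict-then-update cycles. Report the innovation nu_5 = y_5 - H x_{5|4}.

step 1: x^-=[1.6068, 0.2753]  P^-=[1.2427 -0.1513; -0.1513 1.0130]  S=[1.7825]  K=[0.6751; 0.0628]  nu=[-5.3784]  x^+=[-2.0242, -0.0627]  P^+=[0.4303 -0.2270; -0.2270 1.0059]
step 2: x^-=[-2.2944, -0.1912]  P^-=[0.8023 -0.3256; -0.3256 0.9648]  S=[1.2482]  K=[0.5749; -0.0599]  nu=[-1.2059]  x^+=[-2.9877, -0.1190]  P^+=[0.3897 -0.2826; -0.2826 0.9603]
step 3: x^-=[-3.3810, -0.3032]  P^-=[0.7741 -0.3706; -0.3706 0.9300]  S=[1.1943]  K=[0.5675; -0.1079]  nu=[-0.5102]  x^+=[-3.6705, -0.2481]  P^+=[0.3895 -0.2975; -0.2975 0.9161]
step 4: x^-=[-4.1323, -0.4530]  P^-=[0.7790 -0.3765; -0.3765 0.9007]  S=[1.1941]  K=[0.5704; -0.1191]  nu=[1.8001]  x^+=[-3.1055, -0.6674]  P^+=[0.3905 -0.2953; -0.2953 0.8838]
step 5: x^-=[-3.4002, -0.7446]  P^-=[0.7779 -0.3691; -0.3691 0.8808]  S=[1.1955]  K=[0.5704; -0.1172]  nu=[5.8738]  x^+=[-0.0498, -1.4328]  P^+=[0.3889 -0.2892; -0.2892 0.8644]

innov = [5.8738]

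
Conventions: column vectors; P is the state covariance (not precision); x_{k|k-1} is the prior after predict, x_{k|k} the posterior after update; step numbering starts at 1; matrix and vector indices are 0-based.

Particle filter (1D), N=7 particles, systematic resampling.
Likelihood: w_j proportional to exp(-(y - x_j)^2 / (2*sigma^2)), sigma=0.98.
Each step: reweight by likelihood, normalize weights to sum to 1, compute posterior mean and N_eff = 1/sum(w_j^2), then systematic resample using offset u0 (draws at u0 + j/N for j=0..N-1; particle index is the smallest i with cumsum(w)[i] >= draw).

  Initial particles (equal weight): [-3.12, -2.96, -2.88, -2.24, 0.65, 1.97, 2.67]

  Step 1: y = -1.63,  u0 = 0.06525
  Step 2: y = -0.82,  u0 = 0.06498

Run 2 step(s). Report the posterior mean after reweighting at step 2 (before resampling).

post_mean = -2.4244

step 1: w=[0.1537, 0.1944, 0.2164, 0.4023, 0.0326, 0.0006, 0.0000]  mean=-2.5569  Neff=3.6882  idx=[0, 1, 2, 2, 3, 3, 3]
step 2: w=[0.0447, 0.0647, 0.0770, 0.0770, 0.2456, 0.2456, 0.2456]  mean=-2.4244  Neff=5.0271  idx=[1, 3, 4, 4, 5, 6, 6]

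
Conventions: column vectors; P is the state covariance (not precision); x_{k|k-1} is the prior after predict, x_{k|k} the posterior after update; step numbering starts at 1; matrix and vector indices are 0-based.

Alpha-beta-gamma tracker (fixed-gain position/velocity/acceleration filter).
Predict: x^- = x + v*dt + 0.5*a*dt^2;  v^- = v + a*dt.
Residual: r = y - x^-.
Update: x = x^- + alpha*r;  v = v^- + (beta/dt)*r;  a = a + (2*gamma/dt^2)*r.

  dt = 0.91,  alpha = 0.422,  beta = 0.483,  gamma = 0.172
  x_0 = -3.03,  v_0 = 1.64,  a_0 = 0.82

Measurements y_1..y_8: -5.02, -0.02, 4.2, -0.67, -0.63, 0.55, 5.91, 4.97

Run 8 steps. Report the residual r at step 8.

step 1: x_pred=-1.1981  r=-3.8219  x^+=-2.8109  v^+=0.3576  a^+=-0.7677
step 2: x_pred=-2.8033  r=2.7833  x^+=-1.6288  v^+=1.1364  a^+=0.3886
step 3: x_pred=-0.4338  r=4.6338  x^+=1.5217  v^+=3.9494  a^+=2.3135
step 4: x_pred=6.0735  r=-6.7435  x^+=3.2278  v^+=2.4754  a^+=-0.4879
step 5: x_pred=5.2784  r=-5.9084  x^+=2.7851  v^+=-1.1045  a^+=-2.9423
step 6: x_pred=0.5617  r=-0.0117  x^+=0.5568  v^+=-3.7882  a^+=-2.9471
step 7: x_pred=-4.1108  r=10.0208  x^+=0.1180  v^+=-1.1514  a^+=1.2156
step 8: x_pred=-0.4264  r=5.3964  x^+=1.8509  v^+=2.8191  a^+=3.4573

resid = 5.3964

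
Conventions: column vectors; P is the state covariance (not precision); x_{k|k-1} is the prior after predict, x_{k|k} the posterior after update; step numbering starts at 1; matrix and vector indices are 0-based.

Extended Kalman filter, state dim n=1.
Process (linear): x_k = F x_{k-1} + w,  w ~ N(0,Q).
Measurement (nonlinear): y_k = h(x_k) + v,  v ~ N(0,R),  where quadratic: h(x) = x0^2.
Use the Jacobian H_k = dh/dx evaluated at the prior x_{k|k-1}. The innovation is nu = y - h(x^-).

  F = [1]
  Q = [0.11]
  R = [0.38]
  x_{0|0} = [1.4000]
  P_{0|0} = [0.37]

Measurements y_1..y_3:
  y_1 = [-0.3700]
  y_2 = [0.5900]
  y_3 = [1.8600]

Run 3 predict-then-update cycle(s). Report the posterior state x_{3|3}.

x_post = [1.1989]

step 1: x^-=[1.4000]  P^-=[0.4800]  H_jac=[2.8000]  S=[4.1432]  K=[0.3244]  nu=[-2.3300]  x^+=[0.6442]  P^+=[0.0440]
step 2: x^-=[0.6442]  P^-=[0.1540]  H_jac=[1.2884]  S=[0.6357]  K=[0.3122]  nu=[0.1750]  x^+=[0.6988]  P^+=[0.0921]
step 3: x^-=[0.6988]  P^-=[0.2021]  H_jac=[1.3976]  S=[0.7747]  K=[0.3646]  nu=[1.3717]  x^+=[1.1989]  P^+=[0.0991]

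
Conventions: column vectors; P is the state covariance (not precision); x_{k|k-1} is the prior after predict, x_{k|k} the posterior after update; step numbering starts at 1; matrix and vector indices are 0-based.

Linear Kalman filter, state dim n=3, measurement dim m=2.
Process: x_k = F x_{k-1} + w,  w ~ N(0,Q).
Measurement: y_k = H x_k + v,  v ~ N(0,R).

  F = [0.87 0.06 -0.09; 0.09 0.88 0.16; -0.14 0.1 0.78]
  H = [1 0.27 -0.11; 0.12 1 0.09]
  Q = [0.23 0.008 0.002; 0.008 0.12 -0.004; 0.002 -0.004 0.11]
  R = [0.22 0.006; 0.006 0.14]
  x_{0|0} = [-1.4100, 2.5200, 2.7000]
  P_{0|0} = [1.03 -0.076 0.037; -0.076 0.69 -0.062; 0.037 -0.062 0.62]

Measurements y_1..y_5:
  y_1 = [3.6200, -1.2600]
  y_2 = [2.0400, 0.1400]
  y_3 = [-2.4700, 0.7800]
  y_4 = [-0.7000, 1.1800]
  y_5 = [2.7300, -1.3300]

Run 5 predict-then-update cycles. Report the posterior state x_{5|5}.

x_post = [1.3495, -0.4033, -0.0447]

step 1: x^-=[-1.3185, 2.5227, 2.5554]  P^-=[1.0041 0.0667 -0.1456; 0.0667 0.6501 0.0880; -0.1456 0.0880 0.4987]  S=[1.3403 0.3472; 0.3472 0.8373]  K=[0.8074 -0.1269; -0.0365 0.8106; -0.1877 0.2157]  nu=[4.5385, -3.8545]  x^+=[2.8349, -0.7672, 0.8722]  P^+=[0.1880 -0.0365 0.0117; -0.0365 0.1187 -0.0120; 0.0117 -0.0120 0.4406]
step 2: x^-=[2.3418, -0.2804, 0.2067]  P^-=[0.3708 -0.0032 -0.0464; -0.0032 0.2159 0.0554; -0.0464 0.0554 0.3795]  S=[0.6163 0.0935; 0.0935 0.3725]  K=[0.6168 -0.0550; -0.0106 0.5946; -0.1589 0.2653]  nu=[-0.2034, 0.1208]  x^+=[2.2097, -0.2064, 0.2711]  P^+=[0.1415 -0.0213 0.0034; -0.0213 0.0853 0.0047; 0.0034 0.0047 0.3456]
step 3: x^-=[1.8857, 0.0606, -0.1186]  P^-=[0.3374 0.0023 -0.0381; 0.0023 0.1941 0.0507; -0.0381 0.0507 0.3245]  S=[0.5821 0.0908; 0.0908 0.3505]  K=[0.5944 -0.0417; -0.0043 0.5688; -0.1426 0.2520]  nu=[-4.3851, 0.5038]  x^+=[-0.7418, 0.3660, 0.6338]  P^+=[0.1356 -0.0186 0.0007; -0.0186 0.0812 0.0076; 0.0007 0.0076 0.2969]
step 4: x^-=[-0.6804, 0.3567, 0.6348]  P^-=[0.3332 0.0039 -0.0355; 0.0039 0.1908 0.0460; -0.0355 0.0460 0.2957]  S=[0.5779 0.0919; 0.0919 0.3464]  K=[0.5915 -0.0396; -0.0027 0.5647; -0.1333 0.2326]  nu=[-0.0460, 0.8478]  x^+=[-0.7412, 0.8356, 0.8382]  P^+=[0.1348 -0.0182 0.0001; -0.0182 0.0806 0.0072; 0.0001 0.0072 0.2724]
step 5: x^-=[-0.6702, 0.8027, 0.8411]  P^-=[0.3325 0.0044 -0.0342; 0.0044 0.1896 0.0426; -0.0342 0.0426 0.2808]  S=[0.5771 0.0926; 0.0926 0.3447]  K=[0.5911 -0.0392; -0.0022 0.5634; -0.1280 0.2193]  nu=[3.2759, -2.1280]  x^+=[1.3495, -0.4033, -0.0447]  P^+=[0.1347 -0.0181 -0.0000; -0.0181 0.0804 0.0065; -0.0000 0.0065 0.2599]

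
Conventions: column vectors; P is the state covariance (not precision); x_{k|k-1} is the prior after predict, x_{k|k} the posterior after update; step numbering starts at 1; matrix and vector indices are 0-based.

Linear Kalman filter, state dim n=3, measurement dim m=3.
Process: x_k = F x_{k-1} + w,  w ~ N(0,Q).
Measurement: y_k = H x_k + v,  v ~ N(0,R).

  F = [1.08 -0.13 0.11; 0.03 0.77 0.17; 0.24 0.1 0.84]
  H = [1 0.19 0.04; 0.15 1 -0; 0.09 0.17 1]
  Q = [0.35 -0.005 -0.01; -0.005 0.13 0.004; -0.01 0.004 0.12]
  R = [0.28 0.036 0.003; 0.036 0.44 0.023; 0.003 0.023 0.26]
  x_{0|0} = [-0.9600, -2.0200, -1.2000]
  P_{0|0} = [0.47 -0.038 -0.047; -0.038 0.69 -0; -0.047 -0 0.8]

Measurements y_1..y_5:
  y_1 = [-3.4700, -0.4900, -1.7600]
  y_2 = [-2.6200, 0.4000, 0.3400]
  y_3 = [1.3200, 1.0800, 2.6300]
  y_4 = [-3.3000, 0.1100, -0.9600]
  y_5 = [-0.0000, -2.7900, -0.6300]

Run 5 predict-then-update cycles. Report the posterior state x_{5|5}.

x_post = [-0.6723, -0.7573, -0.4788]

step 1: x^-=[-0.9062, -1.7882, -1.4404]  P^-=[0.9191 -0.0841 0.1300; -0.0841 0.5604 0.1645; 0.1300 0.1645 0.6977]  S=[1.2013 0.2012 0.2788; 0.2012 0.9959 0.3050; 0.2788 0.3050 1.0581]  K=[0.7703 -0.1063 0.0152; -0.0906 0.5353 0.1079; -0.0012 -0.0312 0.7062]  nu=[-2.1664, 1.4341, 0.0660]  x^+=[-2.7265, -0.8171, -1.4360]  P^+=[0.2221 -0.0520 -0.0073; -0.0520 0.2426 0.0036; -0.0073 0.0036 0.1829]
step 2: x^-=[-2.9964, -0.9551, -1.9423]  P^-=[0.6281 -0.0629 0.0501; -0.0629 0.2778 0.0425; 0.0501 0.0425 0.2594]  S=[0.8993 0.1203 0.1258; 0.1203 0.7130 0.1215; 0.1258 0.1215 0.5541]  K=[0.6933 -0.0787 0.0331; -0.0714 0.3737 0.0860; 0.0097 -0.0150 0.4905]  nu=[0.6355, 1.8045, 2.7143]  x^+=[-2.6080, -0.0926, -0.6319]  P^+=[0.1988 -0.0387 -0.0024; -0.0387 0.1696 0.0054; -0.0024 0.0054 0.1265]
step 3: x^-=[-2.8741, -0.2570, -1.1660]  P^-=[0.5965 -0.0453 0.0452; -0.0453 0.2340 0.0327; 0.0452 0.0327 0.2205]  S=[0.8721 0.1249 0.1164; 0.1249 0.6738 0.1051; 0.1164 0.1051 0.5099]  K=[0.6806 -0.0665 0.0372; -0.0580 0.3358 0.0782; 0.0108 -0.0138 0.4516]  nu=[4.2896, 1.7681, 4.0983]  x^+=[0.0804, 0.4083, 0.7068]  P^+=[0.1947 -0.0331 -0.0017; -0.0331 0.1524 0.0049; -0.0017 0.0049 0.1165]
step 4: x^-=[0.1116, 0.4369, 0.6539]  P^-=[0.5898 -0.0392 0.0446; -0.0392 0.2237 0.0307; 0.0446 0.0307 0.2135]  S=[0.8673 0.1282 0.1153; 0.1282 0.6652 0.1019; 0.1153 0.1019 0.5020]  K=[0.6776 -0.0623 0.0383; -0.0530 0.3260 0.0760; 0.0110 -0.0139 0.4439]  nu=[-3.5207, -0.3437, -1.6982]  x^+=[-2.3176, 0.3826, -0.1340]  P^+=[0.1936 -0.0312 -0.0016; -0.0312 0.1479 0.0047; -0.0016 0.0047 0.1145]
step 5: x^-=[-2.5675, 0.2023, -0.6306]  P^-=[0.5879 -0.0372 0.0445; -0.0372 0.2210 0.0303; 0.0445 0.0303 0.2121]  S=[0.8661 0.1294 0.1152; 0.1294 0.6631 0.1012; 0.1152 0.1012 0.5004]  K=[0.6767 -0.0610 0.0386; -0.0514 0.3234 0.0754; 0.0111 -0.0139 0.4424]  nu=[2.5543, -2.6071, 0.1973]  x^+=[-0.6723, -0.7573, -0.4788]  P^+=[0.1933 -0.0306 -0.0015; -0.0306 0.1468 0.0047; -0.0015 0.0047 0.1141]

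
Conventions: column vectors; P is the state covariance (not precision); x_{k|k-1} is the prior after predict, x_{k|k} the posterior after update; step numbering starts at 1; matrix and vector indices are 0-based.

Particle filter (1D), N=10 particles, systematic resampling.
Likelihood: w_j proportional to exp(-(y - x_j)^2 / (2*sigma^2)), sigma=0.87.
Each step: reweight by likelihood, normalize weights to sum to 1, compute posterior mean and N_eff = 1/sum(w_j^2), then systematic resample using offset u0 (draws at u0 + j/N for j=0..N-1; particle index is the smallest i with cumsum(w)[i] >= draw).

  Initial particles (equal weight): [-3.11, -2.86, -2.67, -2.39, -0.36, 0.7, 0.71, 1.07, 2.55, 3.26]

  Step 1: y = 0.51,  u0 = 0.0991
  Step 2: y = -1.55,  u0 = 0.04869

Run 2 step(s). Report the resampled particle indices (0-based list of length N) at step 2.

step 1: w=[0.0001, 0.0002, 0.0004, 0.0011, 0.1760, 0.2833, 0.2826, 0.2359, 0.0186, 0.0020]  mean=0.6375  Neff=4.0472  idx=[4, 5, 5, 5, 6, 6, 6, 7, 7, 9]
step 2: w=[0.6304, 0.0567, 0.0567, 0.0567, 0.0550, 0.0550, 0.0550, 0.0172, 0.0172, 0.0000]  mean=0.0462  Neff=2.3998  idx=[0, 0, 0, 0, 0, 0, 1, 3, 4, 6]

resampled_idx = [0, 0, 0, 0, 0, 0, 1, 3, 4, 6]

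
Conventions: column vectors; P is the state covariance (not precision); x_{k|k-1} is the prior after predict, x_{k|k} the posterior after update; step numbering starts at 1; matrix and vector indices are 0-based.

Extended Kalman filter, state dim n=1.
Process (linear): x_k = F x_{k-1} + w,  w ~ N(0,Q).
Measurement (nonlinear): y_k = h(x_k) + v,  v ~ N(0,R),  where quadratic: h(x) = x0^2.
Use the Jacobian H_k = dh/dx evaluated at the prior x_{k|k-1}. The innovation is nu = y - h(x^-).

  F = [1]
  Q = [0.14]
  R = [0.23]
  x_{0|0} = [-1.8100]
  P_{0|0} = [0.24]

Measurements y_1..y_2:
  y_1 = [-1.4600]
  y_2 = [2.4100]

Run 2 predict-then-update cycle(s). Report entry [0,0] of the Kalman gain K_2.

K[0,0] = -0.4115

step 1: x^-=[-1.8100]  P^-=[0.3800]  H_jac=[-3.6200]  S=[5.2097]  K=[-0.2640]  nu=[-4.7361]  x^+=[-0.5594]  P^+=[0.0168]
step 2: x^-=[-0.5594]  P^-=[0.1568]  H_jac=[-1.1189]  S=[0.4263]  K=[-0.4115]  nu=[2.0970]  x^+=[-1.4224]  P^+=[0.0846]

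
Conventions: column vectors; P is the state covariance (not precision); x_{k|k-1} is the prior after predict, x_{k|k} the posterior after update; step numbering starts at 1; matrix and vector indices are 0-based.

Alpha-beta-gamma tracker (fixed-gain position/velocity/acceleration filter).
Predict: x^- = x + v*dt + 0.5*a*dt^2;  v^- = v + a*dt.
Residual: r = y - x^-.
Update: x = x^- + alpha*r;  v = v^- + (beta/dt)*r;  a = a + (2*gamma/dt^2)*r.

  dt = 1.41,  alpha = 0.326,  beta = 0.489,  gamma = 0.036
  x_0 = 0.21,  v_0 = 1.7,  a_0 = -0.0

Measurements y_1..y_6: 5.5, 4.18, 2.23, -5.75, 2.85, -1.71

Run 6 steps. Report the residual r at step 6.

resid = 5.5450

step 1: x_pred=2.6070  r=2.8930  x^+=3.5501  v^+=2.7033  a^+=0.1048
step 2: x_pred=7.4659  r=-3.2859  x^+=6.3947  v^+=1.7115  a^+=-0.0142
step 3: x_pred=8.7937  r=-6.5637  x^+=6.6540  v^+=-0.5850  a^+=-0.2519
step 4: x_pred=5.5787  r=-11.3287  x^+=1.8855  v^+=-4.8691  a^+=-0.6622
step 5: x_pred=-5.6382  r=8.4882  x^+=-2.8710  v^+=-2.8591  a^+=-0.3548
step 6: x_pred=-7.2550  r=5.5450  x^+=-5.4473  v^+=-1.4363  a^+=-0.1540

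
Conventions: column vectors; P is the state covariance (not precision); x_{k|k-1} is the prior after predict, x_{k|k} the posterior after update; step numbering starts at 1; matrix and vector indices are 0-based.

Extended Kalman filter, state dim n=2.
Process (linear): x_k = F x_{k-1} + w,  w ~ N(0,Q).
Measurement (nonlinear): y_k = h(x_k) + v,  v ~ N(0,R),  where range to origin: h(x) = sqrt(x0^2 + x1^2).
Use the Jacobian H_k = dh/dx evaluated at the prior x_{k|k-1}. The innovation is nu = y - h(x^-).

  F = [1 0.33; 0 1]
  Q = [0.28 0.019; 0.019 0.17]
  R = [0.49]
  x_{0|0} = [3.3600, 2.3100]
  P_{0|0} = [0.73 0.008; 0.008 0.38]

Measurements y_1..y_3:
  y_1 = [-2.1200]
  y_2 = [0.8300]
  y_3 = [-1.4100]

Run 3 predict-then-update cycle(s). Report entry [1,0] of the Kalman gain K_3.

step 1: x^-=[4.1223, 2.3100]  P^-=[1.0567 0.1524; 0.1524 0.5500]  H_jac=[0.8724 0.4888]  S=[1.5556]  K=[0.6405; 0.2583]  nu=[-6.8454]  x^+=[-0.2620, 0.5418]  P^+=[0.4186 -0.1050; -0.1050 0.4462]
step 2: x^-=[-0.0832, 0.5418]  P^-=[0.6779 0.0613; 0.0613 0.6162]  H_jac=[-0.1518 0.9884]  S=[1.0892]  K=[-0.0389; 0.5506]  nu=[0.2819]  x^+=[-0.0942, 0.6970]  P^+=[0.6762 0.0846; 0.0846 0.2860]
step 3: x^-=[0.1358, 0.6970]  P^-=[1.0432 0.1980; 0.1980 0.4560]  H_jac=[0.1913 0.9815]  S=[1.0418]  K=[0.3781; 0.4659]  nu=[-2.1201]  x^+=[-0.6657, -0.2909]  P^+=[0.8943 0.0144; 0.0144 0.2298]

K[1,0] = 0.4659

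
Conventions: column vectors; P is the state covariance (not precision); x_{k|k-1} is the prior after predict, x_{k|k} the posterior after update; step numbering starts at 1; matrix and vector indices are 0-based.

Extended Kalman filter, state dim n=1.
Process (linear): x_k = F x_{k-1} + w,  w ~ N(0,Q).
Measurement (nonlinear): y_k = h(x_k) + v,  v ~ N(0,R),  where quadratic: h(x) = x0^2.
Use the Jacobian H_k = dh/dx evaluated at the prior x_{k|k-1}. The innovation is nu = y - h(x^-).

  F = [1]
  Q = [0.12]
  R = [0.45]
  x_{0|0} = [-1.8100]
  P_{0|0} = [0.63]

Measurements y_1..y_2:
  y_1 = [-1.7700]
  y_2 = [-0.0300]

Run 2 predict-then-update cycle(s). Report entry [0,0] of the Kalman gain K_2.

step 1: x^-=[-1.8100]  P^-=[0.7500]  H_jac=[-3.6200]  S=[10.2783]  K=[-0.2641]  nu=[-5.0461]  x^+=[-0.4771]  P^+=[0.0328]
step 2: x^-=[-0.4771]  P^-=[0.1528]  H_jac=[-0.9542]  S=[0.5891]  K=[-0.2475]  nu=[-0.2576]  x^+=[-0.4133]  P^+=[0.1167]

K[0,0] = -0.2475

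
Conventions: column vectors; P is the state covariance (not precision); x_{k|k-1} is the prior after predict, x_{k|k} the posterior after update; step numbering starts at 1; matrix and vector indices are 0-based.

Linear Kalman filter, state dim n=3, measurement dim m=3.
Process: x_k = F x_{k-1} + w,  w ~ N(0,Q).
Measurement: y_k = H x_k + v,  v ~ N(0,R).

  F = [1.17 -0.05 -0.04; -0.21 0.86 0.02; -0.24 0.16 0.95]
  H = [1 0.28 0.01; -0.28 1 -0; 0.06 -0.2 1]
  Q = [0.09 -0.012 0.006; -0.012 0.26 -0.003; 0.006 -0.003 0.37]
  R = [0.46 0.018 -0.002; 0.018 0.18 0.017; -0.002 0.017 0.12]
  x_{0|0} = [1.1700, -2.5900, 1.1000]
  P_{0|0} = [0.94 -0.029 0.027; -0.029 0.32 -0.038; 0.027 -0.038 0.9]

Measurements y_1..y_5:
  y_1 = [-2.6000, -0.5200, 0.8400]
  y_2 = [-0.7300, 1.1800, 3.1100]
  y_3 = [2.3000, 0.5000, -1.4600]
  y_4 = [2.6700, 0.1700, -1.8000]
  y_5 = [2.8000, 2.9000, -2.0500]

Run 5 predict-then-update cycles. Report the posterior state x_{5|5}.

x_post = [1.2304, 2.2661, -1.6752]

step 1: x^-=[1.4544, -2.4511, 0.3498]  P^-=[1.3797 -0.2847 -0.2682; -0.2847 0.5474 0.0758; -0.2682 0.0758 1.2229]  S=[1.7184 -0.4759 -0.1327; -0.4759 0.9950 0.0022; -0.1327 0.0022 1.3142]  K=[0.6522 -0.3624 -0.0313; 0.1110 0.6834 -0.0286; -0.0292 0.1357 0.9036]  nu=[-3.3716, 2.3383, -0.0873]  x^+=[-1.5891, -1.2248, 0.6867]  P^+=[0.2864 0.0262 -0.0232; 0.0262 0.1319 0.0328; -0.0232 0.0328 0.1187]
step 2: x^-=[-1.8255, -0.7059, 0.8377]  P^-=[0.4819 -0.0634 -0.1025; -0.0634 0.3621 0.0572; -0.1025 0.0572 0.5156]  S=[0.9331 -0.0731 -0.0633; -0.0731 0.6154 0.0150; -0.0633 0.0150 0.6181]  K=[0.4726 -0.2651 -0.0438; 0.0881 0.6286 -0.0371; -0.0237 0.1172 0.8003]  nu=[1.2848, 1.3748, 2.2406]  x^+=[-1.6808, 0.1883, 2.7616]  P^+=[0.2078 0.0182 -0.0195; 0.0182 0.1192 0.0288; -0.0195 0.0288 0.1050]
step 3: x^-=[-2.0865, 0.5702, 3.0571]  P^-=[0.3747 -0.0514 -0.0771; -0.0514 0.3519 0.0491; -0.0771 0.0491 0.4961]  S=[0.8323 -0.0350 -0.0483; -0.0350 0.5901 0.0051; -0.0483 0.0051 0.6038]  K=[0.4197 -0.2396 -0.0378; 0.0813 0.6260 -0.0391; -0.0193 0.1119 0.7951]  nu=[4.1962, -0.6544, -4.2779]  x^+=[-0.0066, 0.6690, -0.4984]  P^+=[0.1847 0.0155 -0.0174; 0.0155 0.1178 0.0284; -0.0174 0.0284 0.1041]
step 4: x^-=[-0.0212, 0.5667, -0.3648]  P^-=[0.3432 -0.0483 -0.0687; -0.0483 0.3508 0.0477; -0.0687 0.0477 0.4930]  S=[0.8026 -0.0237 -0.0428; -0.0237 0.5848 0.0024; -0.0428 0.0024 0.6021]  K=[0.4012 -0.2305 -0.0345; 0.0792 0.6264 -0.0390; -0.0172 0.1105 0.7944]  nu=[2.5362, -0.4027, -1.3206]  x^+=[1.1348, 0.5669, -1.5021]  P^+=[0.1766 0.0146 -0.0165; 0.0146 0.1176 0.0285; -0.0165 0.0285 0.1039]
step 5: x^-=[1.3594, 0.2192, -1.6087]  P^-=[0.3321 -0.0472 -0.0656; -0.0472 0.3507 0.0473; -0.0656 0.0473 0.4920]  S=[0.7922 -0.0197 -0.0407; -0.0197 0.5831 0.0015; -0.0407 0.0015 0.6016]  K=[0.3944 -0.2271 -0.0331; 0.0785 0.6267 -0.0389; -0.0164 0.1100 0.7942]  nu=[1.3953, 3.0614, -0.4790]  x^+=[1.2304, 2.2661, -1.6752]  P^+=[0.1736 0.0143 -0.0162; 0.0143 0.1176 0.0285; -0.0162 0.0285 0.1039]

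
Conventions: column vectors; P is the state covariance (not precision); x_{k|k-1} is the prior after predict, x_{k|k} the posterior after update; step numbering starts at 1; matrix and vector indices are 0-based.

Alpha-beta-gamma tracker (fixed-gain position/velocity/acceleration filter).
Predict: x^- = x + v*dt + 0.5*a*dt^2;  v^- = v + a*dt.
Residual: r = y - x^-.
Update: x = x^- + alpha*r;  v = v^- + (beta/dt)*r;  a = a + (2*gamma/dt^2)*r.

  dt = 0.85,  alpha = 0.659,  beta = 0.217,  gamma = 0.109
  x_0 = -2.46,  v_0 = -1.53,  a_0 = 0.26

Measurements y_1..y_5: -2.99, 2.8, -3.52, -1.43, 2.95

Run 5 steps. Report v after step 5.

step 1: x_pred=-3.6666  r=0.6766  x^+=-3.2207  v^+=-1.1363  a^+=0.4641
step 2: x_pred=-4.0189  r=6.8189  x^+=0.4748  v^+=0.9991  a^+=2.5216
step 3: x_pred=2.2349  r=-5.7549  x^+=-1.5576  v^+=1.6732  a^+=0.7852
step 4: x_pred=0.1483  r=-1.5783  x^+=-0.8918  v^+=1.9377  a^+=0.3090
step 5: x_pred=0.8669  r=2.0831  x^+=2.2396  v^+=2.7321  a^+=0.9375

v_post = 2.7321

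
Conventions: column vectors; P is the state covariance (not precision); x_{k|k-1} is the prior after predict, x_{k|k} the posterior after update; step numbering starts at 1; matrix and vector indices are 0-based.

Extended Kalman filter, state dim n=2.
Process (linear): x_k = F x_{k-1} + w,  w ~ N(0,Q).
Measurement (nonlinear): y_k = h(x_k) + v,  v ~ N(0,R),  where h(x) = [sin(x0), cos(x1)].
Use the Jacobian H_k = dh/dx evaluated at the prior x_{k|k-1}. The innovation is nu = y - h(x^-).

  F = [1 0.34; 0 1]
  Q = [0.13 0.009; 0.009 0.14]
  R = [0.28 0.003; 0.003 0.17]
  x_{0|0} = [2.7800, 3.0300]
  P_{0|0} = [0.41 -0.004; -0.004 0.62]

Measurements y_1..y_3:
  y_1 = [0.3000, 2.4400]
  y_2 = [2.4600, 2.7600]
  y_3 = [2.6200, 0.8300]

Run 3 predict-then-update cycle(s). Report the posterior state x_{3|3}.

step 1: x^-=[3.8102, 3.0300]  P^-=[0.6090 0.2158; 0.2158 0.7600]  H_jac=[-0.7847 0.0000; 0.0000 -0.1114]  S=[0.6550 0.0219; 0.0219 0.1794]  K=[-0.7281 -0.0452; -0.2438 -0.4420]  nu=[0.9199, 3.4338]  x^+=[2.9851, 1.2880]  P^+=[0.2600 0.0887; 0.0887 0.6813]
step 2: x^-=[3.4230, 1.2880]  P^-=[0.5290 0.3293; 0.3293 0.8213]  H_jac=[-0.9607 0.0000; 0.0000 -0.9603]  S=[0.7682 0.3068; 0.3068 0.9274]  K=[-0.6053 -0.1407; -0.0832 -0.8230]  nu=[2.7377, 2.4810]  x^+=[1.4166, -0.9814]  P^+=[0.1769 0.0268; 0.0268 0.1459]
step 3: x^-=[1.0829, -0.9814]  P^-=[0.3420 0.0854; 0.0854 0.2859]  H_jac=[0.4688 0.0000; 0.0000 0.8313]  S=[0.3551 0.0363; 0.0363 0.3676]  K=[0.4360 0.1501; 0.0472 0.6420]  nu=[1.7367, 0.2741]  x^+=[1.8813, -0.7235]  P^+=[0.2614 0.0323; 0.0323 0.1315]

x_post = [1.8813, -0.7235]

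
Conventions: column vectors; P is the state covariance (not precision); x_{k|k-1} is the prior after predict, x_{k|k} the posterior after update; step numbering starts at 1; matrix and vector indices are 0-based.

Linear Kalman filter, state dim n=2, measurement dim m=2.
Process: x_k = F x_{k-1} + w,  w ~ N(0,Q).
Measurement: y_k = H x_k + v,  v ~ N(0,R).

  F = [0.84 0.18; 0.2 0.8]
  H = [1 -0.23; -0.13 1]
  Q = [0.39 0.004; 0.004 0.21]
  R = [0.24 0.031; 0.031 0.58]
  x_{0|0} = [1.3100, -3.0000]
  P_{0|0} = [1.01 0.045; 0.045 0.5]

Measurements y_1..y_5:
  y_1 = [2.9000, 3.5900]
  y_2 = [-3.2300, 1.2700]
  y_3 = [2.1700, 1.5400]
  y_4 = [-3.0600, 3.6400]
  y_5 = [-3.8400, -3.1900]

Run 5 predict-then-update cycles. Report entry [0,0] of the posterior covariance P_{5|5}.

P_post[0,0] = 0.1868

step 1: x^-=[0.5604, -2.1380]  P^-=[1.1325 0.2775; 0.2775 0.5848]  S=[1.2757 0.0351; 0.0351 1.1118]  K=[0.8352 0.0908; 0.0986 0.4904]  nu=[1.8479, 5.8009]  x^+=[2.6306, 0.8892]  P^+=[0.2281 0.1082; 0.1082 0.3016]
step 2: x^-=[2.3698, 1.2375]  P^-=[0.5935 0.1624; 0.1624 0.4468]  S=[0.7824 0.0183; 0.0183 0.9946]  K=[0.7091 0.0726; 0.0662 0.4268]  nu=[-5.3151, 0.3406]  x^+=[-1.3744, 1.0309]  P^+=[0.1929 0.0892; 0.0892 0.2612]
step 3: x^-=[-0.9689, 0.5498]  P^-=[0.5616 0.1372; 0.1372 0.4134]  S=[0.7603 0.0042; 0.0042 0.9672]  K=[0.6967 0.0633; 0.0531 0.4087]  nu=[3.2654, 0.8642]  x^+=[1.3609, 1.0765]  P^+=[0.1882 0.0828; 0.0828 0.2495]
step 4: x^-=[1.3369, 1.1334]  P^-=[0.5559 0.1302; 0.1302 0.4037]  S=[0.7574 -0.0001; -0.0001 0.9592]  K=[0.6945 0.0604; 0.0493 0.4032]  nu=[-4.1363, 2.6804]  x^+=[-1.3737, 2.0102]  P^+=[0.1871 0.0809; 0.0809 0.2459]
step 5: x^-=[-0.7920, 1.3334]  P^-=[0.5545 0.1281; 0.1281 0.4007]  S=[0.7567 -0.0013; -0.0013 0.9568]  K=[0.6939 0.0595; 0.0482 0.4015]  nu=[-2.7413, -4.6264]  x^+=[-2.9695, -0.6562]  P^+=[0.1868 0.0803; 0.0803 0.2448]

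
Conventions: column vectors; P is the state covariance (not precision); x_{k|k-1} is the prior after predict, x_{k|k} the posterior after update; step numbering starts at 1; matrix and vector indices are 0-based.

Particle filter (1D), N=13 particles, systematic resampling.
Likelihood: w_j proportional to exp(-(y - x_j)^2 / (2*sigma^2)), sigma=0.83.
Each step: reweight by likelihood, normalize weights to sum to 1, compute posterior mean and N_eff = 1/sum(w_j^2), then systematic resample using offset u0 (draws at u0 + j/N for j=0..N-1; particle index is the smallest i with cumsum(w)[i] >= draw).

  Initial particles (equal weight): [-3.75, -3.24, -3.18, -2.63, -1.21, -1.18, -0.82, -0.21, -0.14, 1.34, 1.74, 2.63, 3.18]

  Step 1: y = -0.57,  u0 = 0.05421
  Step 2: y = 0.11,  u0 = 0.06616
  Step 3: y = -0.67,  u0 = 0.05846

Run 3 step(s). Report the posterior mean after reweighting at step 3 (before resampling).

post_mean = -0.4162

step 1: w=[0.0001, 0.0013, 0.0016, 0.0105, 0.1689, 0.1736, 0.2173, 0.2070, 0.1988, 0.0161, 0.0047, 0.0001, 0.0000]  mean=-0.6658  Neff=5.3017  idx=[4, 4, 5, 5, 6, 6, 6, 7, 7, 7, 8, 8, 8]
step 2: w=[0.0335, 0.0335, 0.0355, 0.0355, 0.0634, 0.0634, 0.0634, 0.1103, 0.1103, 0.1103, 0.1136, 0.1136, 0.1136]  mean=-0.4382  Neff=10.8658  idx=[1, 4, 5, 6, 7, 8, 8, 9, 10, 10, 11, 12, 12]
step 3: w=[0.0718, 0.0873, 0.0873, 0.0873, 0.0761, 0.0761, 0.0761, 0.0761, 0.0724, 0.0724, 0.0724, 0.0724, 0.0724]  mean=-0.4162  Neff=12.9235  idx=[0, 1, 2, 3, 4, 5, 6, 7, 8, 9, 10, 11, 12]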